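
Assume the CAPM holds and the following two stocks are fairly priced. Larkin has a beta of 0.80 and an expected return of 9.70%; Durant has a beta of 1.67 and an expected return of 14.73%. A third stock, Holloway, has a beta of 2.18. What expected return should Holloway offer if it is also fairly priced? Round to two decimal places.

MRP (SML slope) = (14.73% − 9.70%) / (1.67 − 0.80) = 5.03% / 0.87 = 5.7816%
R_f (intercept) = 9.70% − 0.80 × 5.7816% = 5.0747%
E(R_Holloway) = R_f + β × MRP = 5.0747% + 2.18 × 5.7816% = 17.68%

17.68%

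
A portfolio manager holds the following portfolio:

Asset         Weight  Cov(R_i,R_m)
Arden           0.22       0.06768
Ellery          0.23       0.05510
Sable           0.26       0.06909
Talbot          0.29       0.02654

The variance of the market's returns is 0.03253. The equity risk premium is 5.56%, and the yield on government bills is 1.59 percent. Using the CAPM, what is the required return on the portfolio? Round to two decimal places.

10.69%

β_Arden = 0.06768 / 0.03253 = 2.0805
β_Ellery = 0.05510 / 0.03253 = 1.6938
β_Sable = 0.06909 / 0.03253 = 2.1239
β_Talbot = 0.02654 / 0.03253 = 0.8159
β_P = Σ w_i β_i = 0.22×2.0805 + 0.23×1.6938 + 0.26×2.1239 + 0.29×0.8159 = 1.6361
E(R_P) = R_f + β_P × MRP = 1.59% + 1.6361 × 5.56% = 10.69%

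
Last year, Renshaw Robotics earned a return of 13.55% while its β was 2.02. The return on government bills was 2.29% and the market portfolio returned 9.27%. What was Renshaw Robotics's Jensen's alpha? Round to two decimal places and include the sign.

-2.84%

Market excess return = 9.27% − 2.29% = 6.98%
CAPM benchmark = R_f + β(R_m − R_f) = 2.29% + 2.02 × 6.98% = 16.3896%
α = actual − benchmark = 13.55% − 16.3896% = -2.84%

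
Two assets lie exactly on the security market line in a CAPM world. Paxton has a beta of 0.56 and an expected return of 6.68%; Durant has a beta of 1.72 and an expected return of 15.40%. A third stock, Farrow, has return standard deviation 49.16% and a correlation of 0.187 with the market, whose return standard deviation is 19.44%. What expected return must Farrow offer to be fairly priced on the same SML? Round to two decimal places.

MRP = (15.40% − 6.68%) / (1.72 − 0.56) = 7.5172%
R_f = 6.68% − 0.56 × 7.5172% = 2.4704%
β_Farrow = ρ·σ_i/σ_m = 0.187 × 49.16 / 19.44 = 0.4729
E(R_Farrow) = R_f + β × MRP = 2.4704% + 0.4729 × 7.5172% = 6.03%

6.03%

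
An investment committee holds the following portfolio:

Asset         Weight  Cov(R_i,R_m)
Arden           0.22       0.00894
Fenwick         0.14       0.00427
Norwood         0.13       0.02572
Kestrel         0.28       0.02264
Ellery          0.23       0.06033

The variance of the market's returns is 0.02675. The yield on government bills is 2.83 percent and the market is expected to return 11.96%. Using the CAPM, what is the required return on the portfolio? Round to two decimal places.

11.75%

β_Arden = 0.00894 / 0.02675 = 0.3342
β_Fenwick = 0.00427 / 0.02675 = 0.1596
β_Norwood = 0.02572 / 0.02675 = 0.9615
β_Kestrel = 0.02264 / 0.02675 = 0.8464
β_Ellery = 0.06033 / 0.02675 = 2.2553
β_P = Σ w_i β_i = 0.22×0.3342 + 0.14×0.1596 + 0.13×0.9615 + 0.28×0.8464 + 0.23×2.2553 = 0.9766
MRP = 11.96% − 2.83% = 9.13%
E(R_P) = R_f + β_P × MRP = 2.83% + 0.9766 × 9.13% = 11.75%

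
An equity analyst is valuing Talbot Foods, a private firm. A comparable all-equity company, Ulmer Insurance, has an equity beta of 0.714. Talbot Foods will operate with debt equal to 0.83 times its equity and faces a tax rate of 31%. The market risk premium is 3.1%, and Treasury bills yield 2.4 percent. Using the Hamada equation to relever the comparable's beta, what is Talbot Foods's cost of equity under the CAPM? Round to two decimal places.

β_L = β_U × [1 + (1 − t)(D/E)] = 0.714 × [1 + (1 − 0.31) × 0.83]
    = 0.714 × [1 + 0.69 × 0.83] = 0.714 × 1.5727 = 1.1229
E(R) = R_f + β_L × MRP = 2.4% + 1.1229 × 3.1% = 5.88%

5.88%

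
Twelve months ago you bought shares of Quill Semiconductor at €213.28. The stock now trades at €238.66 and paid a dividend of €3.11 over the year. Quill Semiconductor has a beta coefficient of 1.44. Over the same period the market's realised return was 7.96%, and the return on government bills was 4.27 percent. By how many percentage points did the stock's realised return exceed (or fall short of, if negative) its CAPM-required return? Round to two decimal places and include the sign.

Realised HPR = (P1 + D1 − P0) / P0 = (238.66 + 3.11 − 213.28) / 213.28 = 28.49 / 213.28 = 13.3580%
MRP = 7.96% − 4.27% = 3.69%
CAPM required = R_f + β·MRP = 4.27% + 1.44 × 3.69% = 9.5836%
α = realised − required = 13.3580% − 9.5836% = +3.77%

+3.77%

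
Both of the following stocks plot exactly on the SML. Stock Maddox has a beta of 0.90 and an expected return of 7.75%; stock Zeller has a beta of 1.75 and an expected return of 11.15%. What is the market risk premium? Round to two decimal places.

4.00%

Both satisfy E(R) = R_f + β·MRP, so the slope of the SML is
MRP = (11.15% − 7.75%) / (1.75 − 0.90) = 3.40% / 0.85 = 4.0000%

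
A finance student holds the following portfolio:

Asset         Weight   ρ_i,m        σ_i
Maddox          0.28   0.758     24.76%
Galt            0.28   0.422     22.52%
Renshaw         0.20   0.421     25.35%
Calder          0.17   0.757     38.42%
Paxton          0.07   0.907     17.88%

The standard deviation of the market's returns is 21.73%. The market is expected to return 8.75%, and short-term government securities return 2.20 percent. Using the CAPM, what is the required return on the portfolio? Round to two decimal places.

β_Maddox = 0.758 × 24.76% / 21.73% = 0.8637
β_Galt = 0.422 × 22.52% / 21.73% = 0.4373
β_Renshaw = 0.421 × 25.35% / 21.73% = 0.4911
β_Calder = 0.757 × 38.42% / 21.73% = 1.3384
β_Paxton = 0.907 × 17.88% / 21.73% = 0.7463
β_P = Σ w_i β_i = 0.28×0.8637 + 0.28×0.4373 + 0.20×0.4911 + 0.17×1.3384 + 0.07×0.7463 = 0.7423
MRP = 8.75% − 2.20% = 6.55%
E(R_P) = R_f + β_P × MRP = 2.20% + 0.7423 × 6.55% = 7.06%

7.06%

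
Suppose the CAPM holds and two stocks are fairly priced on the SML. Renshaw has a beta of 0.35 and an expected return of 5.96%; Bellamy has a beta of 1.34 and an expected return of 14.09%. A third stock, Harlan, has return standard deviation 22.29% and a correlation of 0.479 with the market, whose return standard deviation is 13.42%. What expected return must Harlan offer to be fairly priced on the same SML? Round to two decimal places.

MRP = (14.09% − 5.96%) / (1.34 − 0.35) = 8.2121%
R_f = 5.96% − 0.35 × 8.2121% = 3.0858%
β_Harlan = ρ·σ_i/σ_m = 0.479 × 22.29 / 13.42 = 0.7956
E(R_Harlan) = R_f + β × MRP = 3.0858% + 0.7956 × 8.2121% = 9.62%

9.62%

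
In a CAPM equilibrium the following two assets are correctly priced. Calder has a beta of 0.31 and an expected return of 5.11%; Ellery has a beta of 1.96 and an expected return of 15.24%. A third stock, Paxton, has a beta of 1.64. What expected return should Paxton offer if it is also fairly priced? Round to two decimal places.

MRP (SML slope) = (15.24% − 5.11%) / (1.96 − 0.31) = 10.13% / 1.65 = 6.1394%
R_f (intercept) = 5.11% − 0.31 × 6.1394% = 3.2068%
E(R_Paxton) = R_f + β × MRP = 3.2068% + 1.64 × 6.1394% = 13.28%

13.28%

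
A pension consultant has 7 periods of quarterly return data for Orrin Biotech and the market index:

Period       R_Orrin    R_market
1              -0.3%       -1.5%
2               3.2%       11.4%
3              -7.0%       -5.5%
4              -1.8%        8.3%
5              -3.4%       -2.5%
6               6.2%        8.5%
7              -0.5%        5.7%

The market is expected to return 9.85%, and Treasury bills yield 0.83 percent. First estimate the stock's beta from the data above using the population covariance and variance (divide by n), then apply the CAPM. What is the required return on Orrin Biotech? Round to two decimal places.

5.44%

Mean R_i = (-0.3 + 3.2 − 7.0 − 1.8 − 3.4 + 6.2 − 0.5) / 7 = -0.5143%
Mean R_m = (-1.5 + 11.4 − 5.5 + 8.3 − 2.5 + 8.5 + 5.7) / 7 = 3.4857%
Σ(R_i − R̄_i)(R_m − R̄_m) = 131.3886  ⇒  Cov = 131.3886 / 7 = 18.7698
Σ(R_m − R̄_m)² = 257.2886  ⇒  Var(R_m) = 257.2886 / 7 = 36.7555
β = Cov / Var(R_m) = 18.7698 / 36.7555 = 0.5107
MRP = 9.85% − 0.83% = 9.02%
E(R) = R_f + β × MRP = 0.83% + 0.5107 × 9.02% = 5.44%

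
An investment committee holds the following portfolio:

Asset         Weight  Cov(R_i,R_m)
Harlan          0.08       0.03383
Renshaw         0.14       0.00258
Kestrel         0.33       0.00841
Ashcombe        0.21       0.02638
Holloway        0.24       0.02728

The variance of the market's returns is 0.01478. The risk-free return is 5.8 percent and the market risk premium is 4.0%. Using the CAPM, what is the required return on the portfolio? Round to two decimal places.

β_Harlan = 0.03383 / 0.01478 = 2.2889
β_Renshaw = 0.00258 / 0.01478 = 0.1746
β_Kestrel = 0.00841 / 0.01478 = 0.5690
β_Ashcombe = 0.02638 / 0.01478 = 1.7848
β_Holloway = 0.02728 / 0.01478 = 1.8457
β_P = Σ w_i β_i = 0.08×2.2889 + 0.14×0.1746 + 0.33×0.5690 + 0.21×1.7848 + 0.24×1.8457 = 1.2131
E(R_P) = R_f + β_P × MRP = 5.8% + 1.2131 × 4.0% = 10.65%

10.65%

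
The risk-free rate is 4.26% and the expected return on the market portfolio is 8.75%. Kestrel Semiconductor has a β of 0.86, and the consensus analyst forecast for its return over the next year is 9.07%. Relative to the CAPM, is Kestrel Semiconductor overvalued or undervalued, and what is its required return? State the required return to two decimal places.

Undervalued; required return 8.12%

MRP = 8.75% − 4.26% = 4.49%
Required return = R_f + β·MRP = 4.26% + 0.86 × 4.49% = 8.12%
Forecast 9.07% > required 8.12% → the stock plots above the SML → undervalued.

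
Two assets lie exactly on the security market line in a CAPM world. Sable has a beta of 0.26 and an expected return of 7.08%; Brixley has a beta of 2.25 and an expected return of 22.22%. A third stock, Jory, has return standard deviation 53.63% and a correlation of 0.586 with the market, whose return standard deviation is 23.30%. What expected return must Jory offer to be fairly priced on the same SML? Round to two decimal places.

15.36%

MRP = (22.22% − 7.08%) / (2.25 − 0.26) = 7.6080%
R_f = 7.08% − 0.26 × 7.6080% = 5.1019%
β_Jory = ρ·σ_i/σ_m = 0.586 × 53.63 / 23.30 = 1.3488
E(R_Jory) = R_f + β × MRP = 5.1019% + 1.3488 × 7.6080% = 15.36%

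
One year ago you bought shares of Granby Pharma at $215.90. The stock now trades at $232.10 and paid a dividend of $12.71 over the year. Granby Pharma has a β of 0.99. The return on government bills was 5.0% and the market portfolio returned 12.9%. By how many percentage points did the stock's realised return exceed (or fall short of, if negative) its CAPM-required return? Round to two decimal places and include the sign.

+0.57%

Realised HPR = (P1 + D1 − P0) / P0 = (232.10 + 12.71 − 215.90) / 215.90 = 28.91 / 215.90 = 13.3905%
MRP = 12.9% − 5.0% = 7.90%
CAPM required = R_f + β·MRP = 5.0% + 0.99 × 7.9% = 12.8210%
α = realised − required = 13.3905% − 12.8210% = +0.57%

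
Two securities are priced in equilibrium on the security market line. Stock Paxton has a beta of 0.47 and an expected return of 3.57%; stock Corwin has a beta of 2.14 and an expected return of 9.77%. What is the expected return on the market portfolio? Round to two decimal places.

5.54%

Both satisfy E(R) = R_f + β·MRP, so the slope of the SML is
MRP = (9.77% − 3.57%) / (2.14 − 0.47) = 6.20% / 1.67 = 3.7126%
R_f = E(R_Paxton) − β_Paxton·MRP = 3.57% − 0.47 × 3.7126% = 1.8251%
E(R_m) = R_f + MRP = 1.8251% + 3.7126% = 5.54%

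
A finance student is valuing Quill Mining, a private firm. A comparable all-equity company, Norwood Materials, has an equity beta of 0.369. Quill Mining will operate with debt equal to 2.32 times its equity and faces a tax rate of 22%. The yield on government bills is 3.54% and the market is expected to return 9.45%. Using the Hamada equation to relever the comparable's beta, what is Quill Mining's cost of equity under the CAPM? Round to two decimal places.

β_L = β_U × [1 + (1 − t)(D/E)] = 0.369 × [1 + (1 − 0.22) × 2.32]
    = 0.369 × [1 + 0.78 × 2.32] = 0.369 × 2.8096 = 1.0367
MRP = 9.45% − 3.54% = 5.91%
E(R) = R_f + β_L × MRP = 3.54% + 1.0367 × 5.91% = 9.67%

9.67%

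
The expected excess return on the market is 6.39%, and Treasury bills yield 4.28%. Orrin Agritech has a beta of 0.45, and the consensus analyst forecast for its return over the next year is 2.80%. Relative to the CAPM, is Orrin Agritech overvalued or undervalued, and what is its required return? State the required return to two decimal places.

Required return = R_f + β·MRP = 4.28% + 0.45 × 6.39% = 7.16%
Forecast 2.80% < required 7.16% → the stock plots below the SML → overvalued.

Overvalued; required return 7.16%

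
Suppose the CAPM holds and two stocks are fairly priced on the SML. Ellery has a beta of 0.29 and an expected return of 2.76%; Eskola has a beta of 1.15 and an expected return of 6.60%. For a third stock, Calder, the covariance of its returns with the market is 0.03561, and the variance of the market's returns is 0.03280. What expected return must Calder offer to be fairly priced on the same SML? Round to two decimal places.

6.31%

MRP = (6.60% − 2.76%) / (1.15 − 0.29) = 4.4651%
R_f = 2.76% − 0.29 × 4.4651% = 1.4651%
β_Calder = Cov / Var(R_m) = 0.03561 / 0.03280 = 1.0857
E(R_Calder) = R_f + β × MRP = 1.4651% + 1.0857 × 4.4651% = 6.31%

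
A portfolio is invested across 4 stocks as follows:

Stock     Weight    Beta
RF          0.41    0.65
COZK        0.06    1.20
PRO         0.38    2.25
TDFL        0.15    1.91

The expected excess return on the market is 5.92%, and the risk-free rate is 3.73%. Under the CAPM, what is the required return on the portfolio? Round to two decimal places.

12.49%

β_P = Σ w_i β_i = 0.41×0.65 + 0.06×1.20 + 0.38×2.25 + 0.15×1.91 = 1.4800
E(R_P) = R_f + β_P × MRP = 3.73% + 1.4800 × 5.92% = 12.49%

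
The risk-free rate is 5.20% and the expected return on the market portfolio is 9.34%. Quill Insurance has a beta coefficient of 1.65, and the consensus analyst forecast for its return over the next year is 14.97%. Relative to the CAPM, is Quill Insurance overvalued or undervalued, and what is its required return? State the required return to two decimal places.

MRP = 9.34% − 5.20% = 4.14%
Required return = R_f + β·MRP = 5.20% + 1.65 × 4.14% = 12.03%
Forecast 14.97% > required 12.03% → the stock plots above the SML → undervalued.

Undervalued; required return 12.03%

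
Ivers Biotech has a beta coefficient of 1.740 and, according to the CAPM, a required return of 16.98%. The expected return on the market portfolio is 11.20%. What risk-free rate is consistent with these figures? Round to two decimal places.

E(R) = R_f + β(E(R_m) − R_f) = R_f(1 − β) + β·E(R_m)
16.98% = R_f × (1 − 1.740) + 1.740 × 11.20%
16.98% = R_f × -0.740 + 19.48800%
R_f = (16.98% − 19.48800%) / -0.740 = 3.39%

3.39%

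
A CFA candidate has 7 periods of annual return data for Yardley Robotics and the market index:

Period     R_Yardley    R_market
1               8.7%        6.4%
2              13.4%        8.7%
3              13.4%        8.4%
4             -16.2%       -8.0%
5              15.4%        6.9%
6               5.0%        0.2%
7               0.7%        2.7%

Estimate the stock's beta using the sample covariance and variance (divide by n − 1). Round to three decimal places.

Mean R_i = (8.7 + 13.4 + 13.4 − 16.2 + 15.4 + 5.0 + 0.7) / 7 = 5.7714%
Mean R_m = (6.4 + 8.7 + 8.4 − 8.0 + 6.9 + 0.2 + 2.7) / 7 = 3.6143%
Σ(R_i − R̄_i)(R_m − R̄_m) = 377.5529  ⇒  Cov = 377.5529 / 6 = 62.9255
Σ(R_m − R̄_m)² = 214.7086  ⇒  Var(R_m) = 214.7086 / 6 = 35.7848
β = Cov / Var(R_m) = 62.9255 / 35.7848 = 1.7584

1.758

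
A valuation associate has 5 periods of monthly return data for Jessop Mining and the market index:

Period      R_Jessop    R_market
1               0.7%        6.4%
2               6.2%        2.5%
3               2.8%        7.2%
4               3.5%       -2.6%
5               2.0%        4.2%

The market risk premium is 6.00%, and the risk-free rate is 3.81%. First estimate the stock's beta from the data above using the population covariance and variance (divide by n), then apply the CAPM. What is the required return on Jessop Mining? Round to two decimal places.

2.39%

Mean R_i = (0.7 + 6.2 + 2.8 + 3.5 + 2.0) / 5 = 3.0400%
Mean R_m = (6.4 + 2.5 + 7.2 − 2.6 + 4.2) / 5 = 3.5400%
Σ(R_i − R̄_i)(R_m − R̄_m) = -14.3680  ⇒  Cov = -14.3680 / 5 = -2.8736
Σ(R_m − R̄_m)² = 60.7920  ⇒  Var(R_m) = 60.7920 / 5 = 12.1584
β = Cov / Var(R_m) = -2.8736 / 12.1584 = -0.2363
E(R) = R_f + β × MRP = 3.81% + -0.2363 × 6.00% = 2.39%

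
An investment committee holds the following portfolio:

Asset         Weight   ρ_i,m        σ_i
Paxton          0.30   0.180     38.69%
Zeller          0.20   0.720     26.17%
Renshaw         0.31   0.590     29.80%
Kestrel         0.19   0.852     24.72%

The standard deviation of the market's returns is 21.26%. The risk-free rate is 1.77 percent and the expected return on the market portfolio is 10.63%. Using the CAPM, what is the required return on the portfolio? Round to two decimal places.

8.15%

β_Paxton = 0.180 × 38.69% / 21.26% = 0.3276
β_Zeller = 0.720 × 26.17% / 21.26% = 0.8863
β_Renshaw = 0.590 × 29.80% / 21.26% = 0.8270
β_Kestrel = 0.852 × 24.72% / 21.26% = 0.9907
β_P = Σ w_i β_i = 0.30×0.3276 + 0.20×0.8863 + 0.31×0.8270 + 0.19×0.9907 = 0.7201
MRP = 10.63% − 1.77% = 8.86%
E(R_P) = R_f + β_P × MRP = 1.77% + 0.7201 × 8.86% = 8.15%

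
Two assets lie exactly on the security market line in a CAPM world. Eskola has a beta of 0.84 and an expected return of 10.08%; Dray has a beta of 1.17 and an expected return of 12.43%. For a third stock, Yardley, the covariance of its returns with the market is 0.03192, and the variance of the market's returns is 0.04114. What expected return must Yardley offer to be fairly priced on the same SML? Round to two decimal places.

9.62%

MRP = (12.43% − 10.08%) / (1.17 − 0.84) = 7.1212%
R_f = 10.08% − 0.84 × 7.1212% = 4.0982%
β_Yardley = Cov / Var(R_m) = 0.03192 / 0.04114 = 0.7759
E(R_Yardley) = R_f + β × MRP = 4.0982% + 0.7759 × 7.1212% = 9.62%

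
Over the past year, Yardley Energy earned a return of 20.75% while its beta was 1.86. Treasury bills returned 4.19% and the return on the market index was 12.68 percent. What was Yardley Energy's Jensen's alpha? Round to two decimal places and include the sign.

Market excess return = 12.68% − 4.19% = 8.49%
CAPM benchmark = R_f + β(R_m − R_f) = 4.19% + 1.86 × 8.49% = 19.9814%
α = actual − benchmark = 20.75% − 19.9814% = +0.77%

+0.77%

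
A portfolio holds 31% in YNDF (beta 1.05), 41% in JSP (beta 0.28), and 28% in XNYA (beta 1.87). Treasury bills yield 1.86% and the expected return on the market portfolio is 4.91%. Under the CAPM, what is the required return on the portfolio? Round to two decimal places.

β_P = Σ w_i β_i = 0.31×1.05 + 0.41×0.28 + 0.28×1.87 = 0.9639
MRP = 4.91% − 1.86% = 3.05%
E(R_P) = R_f + β_P × MRP = 1.86% + 0.9639 × 3.05% = 4.80%

4.80%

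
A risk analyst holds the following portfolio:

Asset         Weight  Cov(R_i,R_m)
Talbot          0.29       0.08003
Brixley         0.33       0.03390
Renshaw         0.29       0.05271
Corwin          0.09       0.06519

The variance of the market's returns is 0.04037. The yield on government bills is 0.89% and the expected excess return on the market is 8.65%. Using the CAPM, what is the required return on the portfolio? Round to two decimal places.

β_Talbot = 0.08003 / 0.04037 = 1.9824
β_Brixley = 0.03390 / 0.04037 = 0.8397
β_Renshaw = 0.05271 / 0.04037 = 1.3057
β_Corwin = 0.06519 / 0.04037 = 1.6148
β_P = Σ w_i β_i = 0.29×1.9824 + 0.33×0.8397 + 0.29×1.3057 + 0.09×1.6148 = 1.3760
E(R_P) = R_f + β_P × MRP = 0.89% + 1.3760 × 8.65% = 12.79%

12.79%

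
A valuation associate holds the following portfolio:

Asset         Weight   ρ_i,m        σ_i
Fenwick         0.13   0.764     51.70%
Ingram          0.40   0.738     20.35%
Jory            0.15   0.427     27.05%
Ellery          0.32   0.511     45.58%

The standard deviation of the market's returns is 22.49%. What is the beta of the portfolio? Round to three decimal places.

0.904

β_Fenwick = 0.764 × 51.70% / 22.49% = 1.7563
β_Ingram = 0.738 × 20.35% / 22.49% = 0.6678
β_Jory = 0.427 × 27.05% / 22.49% = 0.5136
β_Ellery = 0.511 × 45.58% / 22.49% = 1.0356
β_P = Σ w_i β_i = 0.13×1.7563 + 0.40×0.6678 + 0.15×0.5136 + 0.32×1.0356 = 0.9039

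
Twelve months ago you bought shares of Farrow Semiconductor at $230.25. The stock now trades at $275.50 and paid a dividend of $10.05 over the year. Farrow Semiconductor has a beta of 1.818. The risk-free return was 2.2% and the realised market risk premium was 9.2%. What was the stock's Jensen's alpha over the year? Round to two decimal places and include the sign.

+5.09%

Realised HPR = (P1 + D1 − P0) / P0 = (275.50 + 10.05 − 230.25) / 230.25 = 55.30 / 230.25 = 24.0174%
CAPM required = R_f + β·MRP = 2.2% + 1.818 × 9.2% = 18.9256%
α = realised − required = 24.0174% − 18.9256% = +5.09%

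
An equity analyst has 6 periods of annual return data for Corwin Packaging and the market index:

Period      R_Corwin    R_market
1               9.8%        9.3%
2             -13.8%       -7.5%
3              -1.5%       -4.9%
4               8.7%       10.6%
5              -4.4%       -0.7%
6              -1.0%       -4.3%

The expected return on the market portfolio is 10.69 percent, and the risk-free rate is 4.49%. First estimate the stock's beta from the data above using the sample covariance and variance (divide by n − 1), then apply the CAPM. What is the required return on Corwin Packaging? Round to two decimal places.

Mean R_i = (9.8 − 13.8 − 1.5 + 8.7 − 4.4 − 1.0) / 6 = -0.3667%
Mean R_m = (9.3 − 7.5 − 4.9 + 10.6 − 0.7 − 4.3) / 6 = 0.4167%
Σ(R_i − R̄_i)(R_m − R̄_m) = 302.5067  ⇒  Cov = 302.5067 / 5 = 60.5013
Σ(R_m − R̄_m)² = 297.0483  ⇒  Var(R_m) = 297.0483 / 5 = 59.4097
β = Cov / Var(R_m) = 60.5013 / 59.4097 = 1.0184
MRP = 10.69% − 4.49% = 6.20%
E(R) = R_f + β × MRP = 4.49% + 1.0184 × 6.20% = 10.80%

10.80%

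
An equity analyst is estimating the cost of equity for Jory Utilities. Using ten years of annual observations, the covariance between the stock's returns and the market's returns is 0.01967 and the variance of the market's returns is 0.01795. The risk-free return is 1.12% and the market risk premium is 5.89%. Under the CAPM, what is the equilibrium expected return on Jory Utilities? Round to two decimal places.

7.57%

β = Cov(R_i, R_m) / Var(R_m) = 0.01967 / 0.01795 = 1.0958
E(R) = R_f + β × MRP = 1.12% + 1.0958 × 5.89% = 7.57%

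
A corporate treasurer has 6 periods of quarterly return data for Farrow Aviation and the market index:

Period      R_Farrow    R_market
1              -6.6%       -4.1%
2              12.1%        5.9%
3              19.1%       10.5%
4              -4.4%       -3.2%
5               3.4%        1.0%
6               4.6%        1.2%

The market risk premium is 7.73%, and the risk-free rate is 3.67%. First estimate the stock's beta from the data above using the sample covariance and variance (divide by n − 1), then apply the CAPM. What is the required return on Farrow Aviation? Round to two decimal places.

Mean R_i = (-6.6 + 12.1 + 19.1 − 4.4 + 3.4 + 4.6) / 6 = 4.7000%
Mean R_m = (-4.1 + 5.9 + 10.5 − 3.2 + 1.0 + 1.2) / 6 = 1.8833%
Σ(R_i − R̄_i)(R_m − R̄_m) = 268.8900  ⇒  Cov = 268.8900 / 5 = 53.7780
Σ(R_m − R̄_m)² = 153.2683  ⇒  Var(R_m) = 153.2683 / 5 = 30.6537
β = Cov / Var(R_m) = 53.7780 / 30.6537 = 1.7544
E(R) = R_f + β × MRP = 3.67% + 1.7544 × 7.73% = 17.23%

17.23%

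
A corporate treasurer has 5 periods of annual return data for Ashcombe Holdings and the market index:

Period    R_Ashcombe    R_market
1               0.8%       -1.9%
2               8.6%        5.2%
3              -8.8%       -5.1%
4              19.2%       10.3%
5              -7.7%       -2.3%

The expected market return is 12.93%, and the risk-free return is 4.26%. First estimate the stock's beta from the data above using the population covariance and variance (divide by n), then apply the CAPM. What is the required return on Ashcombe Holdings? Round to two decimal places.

19.86%

Mean R_i = (0.8 + 8.6 − 8.8 + 19.2 − 7.7) / 5 = 2.4200%
Mean R_m = (-1.9 + 5.2 − 5.1 + 10.3 − 2.3) / 5 = 1.2400%
Σ(R_i − R̄_i)(R_m − R̄_m) = 288.5460  ⇒  Cov = 288.5460 / 5 = 57.7092
Σ(R_m − R̄_m)² = 160.3520  ⇒  Var(R_m) = 160.3520 / 5 = 32.0704
β = Cov / Var(R_m) = 57.7092 / 32.0704 = 1.7995
MRP = 12.93% − 4.26% = 8.67%
E(R) = R_f + β × MRP = 4.26% + 1.7995 × 8.67% = 19.86%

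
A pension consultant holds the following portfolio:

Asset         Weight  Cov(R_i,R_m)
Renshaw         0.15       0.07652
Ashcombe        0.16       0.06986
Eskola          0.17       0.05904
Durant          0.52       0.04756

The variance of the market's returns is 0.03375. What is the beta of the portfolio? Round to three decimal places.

β_Renshaw = 0.07652 / 0.03375 = 2.2673
β_Ashcombe = 0.06986 / 0.03375 = 2.0699
β_Eskola = 0.05904 / 0.03375 = 1.7493
β_Durant = 0.04756 / 0.03375 = 1.4092
β_P = Σ w_i β_i = 0.15×2.2673 + 0.16×2.0699 + 0.17×1.7493 + 0.52×1.4092 = 1.7014

1.701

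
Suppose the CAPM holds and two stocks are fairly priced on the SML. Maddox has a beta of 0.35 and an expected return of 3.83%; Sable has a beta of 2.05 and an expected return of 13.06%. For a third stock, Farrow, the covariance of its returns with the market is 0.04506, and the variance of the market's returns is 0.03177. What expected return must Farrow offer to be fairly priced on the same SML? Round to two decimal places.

9.63%

MRP = (13.06% − 3.83%) / (2.05 − 0.35) = 5.4294%
R_f = 3.83% − 0.35 × 5.4294% = 1.9297%
β_Farrow = Cov / Var(R_m) = 0.04506 / 0.03177 = 1.4183
E(R_Farrow) = R_f + β × MRP = 1.9297% + 1.4183 × 5.4294% = 9.63%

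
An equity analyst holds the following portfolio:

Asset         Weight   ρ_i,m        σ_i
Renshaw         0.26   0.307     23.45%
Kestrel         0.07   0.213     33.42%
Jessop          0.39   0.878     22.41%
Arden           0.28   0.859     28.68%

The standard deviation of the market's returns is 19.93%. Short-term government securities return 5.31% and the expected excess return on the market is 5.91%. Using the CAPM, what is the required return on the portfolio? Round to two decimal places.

10.33%

β_Renshaw = 0.307 × 23.45% / 19.93% = 0.3612
β_Kestrel = 0.213 × 33.42% / 19.93% = 0.3572
β_Jessop = 0.878 × 22.41% / 19.93% = 0.9873
β_Arden = 0.859 × 28.68% / 19.93% = 1.2361
β_P = Σ w_i β_i = 0.26×0.3612 + 0.07×0.3572 + 0.39×0.9873 + 0.28×1.2361 = 0.8501
E(R_P) = R_f + β_P × MRP = 5.31% + 0.8501 × 5.91% = 10.33%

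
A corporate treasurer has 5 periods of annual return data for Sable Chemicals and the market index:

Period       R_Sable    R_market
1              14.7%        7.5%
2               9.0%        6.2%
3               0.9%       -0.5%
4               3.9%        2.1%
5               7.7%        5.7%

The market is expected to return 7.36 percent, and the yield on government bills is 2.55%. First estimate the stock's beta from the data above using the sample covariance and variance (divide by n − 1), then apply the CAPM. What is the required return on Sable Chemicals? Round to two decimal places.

Mean R_i = (14.7 + 9.0 + 0.9 + 3.9 + 7.7) / 5 = 7.2400%
Mean R_m = (7.5 + 6.2 − 0.5 + 2.1 + 5.7) / 5 = 4.2000%
Σ(R_i − R̄_i)(R_m − R̄_m) = 65.6400  ⇒  Cov = 65.6400 / 4 = 16.4100
Σ(R_m − R̄_m)² = 43.6400  ⇒  Var(R_m) = 43.6400 / 4 = 10.9100
β = Cov / Var(R_m) = 16.4100 / 10.9100 = 1.5041
MRP = 7.36% − 2.55% = 4.81%
E(R) = R_f + β × MRP = 2.55% + 1.5041 × 4.81% = 9.78%

9.78%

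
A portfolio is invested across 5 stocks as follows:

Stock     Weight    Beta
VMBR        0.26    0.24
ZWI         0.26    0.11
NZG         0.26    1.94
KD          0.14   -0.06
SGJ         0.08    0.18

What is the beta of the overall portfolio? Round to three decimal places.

β_P = Σ w_i β_i = 0.26×0.24 + 0.26×0.11 + 0.26×1.94 + 0.14×-0.06 + 0.08×0.18 = 0.6014

0.601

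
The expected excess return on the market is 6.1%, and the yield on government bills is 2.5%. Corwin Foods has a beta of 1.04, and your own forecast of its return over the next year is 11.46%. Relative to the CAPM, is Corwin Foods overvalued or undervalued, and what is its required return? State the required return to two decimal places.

Required return = R_f + β·MRP = 2.5% + 1.04 × 6.1% = 8.84%
Forecast 11.46% > required 8.84% → the stock plots above the SML → undervalued.

Undervalued; required return 8.84%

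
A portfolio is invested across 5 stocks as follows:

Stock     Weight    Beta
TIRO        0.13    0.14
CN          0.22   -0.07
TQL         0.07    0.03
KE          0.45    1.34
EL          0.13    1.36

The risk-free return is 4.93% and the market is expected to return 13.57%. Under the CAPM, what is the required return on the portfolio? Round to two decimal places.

β_P = Σ w_i β_i = 0.13×0.14 + 0.22×-0.07 + 0.07×0.03 + 0.45×1.34 + 0.13×1.36 = 0.7847
MRP = 13.57% − 4.93% = 8.64%
E(R_P) = R_f + β_P × MRP = 4.93% + 0.7847 × 8.64% = 11.71%

11.71%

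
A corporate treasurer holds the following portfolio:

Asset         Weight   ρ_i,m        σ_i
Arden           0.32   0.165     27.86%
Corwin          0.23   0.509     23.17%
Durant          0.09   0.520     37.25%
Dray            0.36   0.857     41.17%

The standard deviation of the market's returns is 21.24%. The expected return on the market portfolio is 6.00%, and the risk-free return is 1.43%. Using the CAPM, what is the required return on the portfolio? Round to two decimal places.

β_Arden = 0.165 × 27.86% / 21.24% = 0.2164
β_Corwin = 0.509 × 23.17% / 21.24% = 0.5553
β_Durant = 0.520 × 37.25% / 21.24% = 0.9120
β_Dray = 0.857 × 41.17% / 21.24% = 1.6611
β_P = Σ w_i β_i = 0.32×0.2164 + 0.23×0.5553 + 0.09×0.9120 + 0.36×1.6611 = 0.8770
MRP = 6.00% − 1.43% = 4.57%
E(R_P) = R_f + β_P × MRP = 1.43% + 0.8770 × 4.57% = 5.44%

5.44%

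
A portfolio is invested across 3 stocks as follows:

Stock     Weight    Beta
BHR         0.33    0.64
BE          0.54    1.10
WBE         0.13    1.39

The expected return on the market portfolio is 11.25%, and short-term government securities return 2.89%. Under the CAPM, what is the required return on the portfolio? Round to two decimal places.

β_P = Σ w_i β_i = 0.33×0.64 + 0.54×1.10 + 0.13×1.39 = 0.9859
MRP = 11.25% − 2.89% = 8.36%
E(R_P) = R_f + β_P × MRP = 2.89% + 0.9859 × 8.36% = 11.13%

11.13%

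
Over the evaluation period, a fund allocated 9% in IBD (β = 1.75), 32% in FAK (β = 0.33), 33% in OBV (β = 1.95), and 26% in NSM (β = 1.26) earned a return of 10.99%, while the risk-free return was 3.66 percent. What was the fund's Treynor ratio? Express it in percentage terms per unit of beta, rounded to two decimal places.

β_P = 0.09×1.75 + 0.32×0.33 + 0.33×1.95 + 0.26×1.26 = 1.2342
Treynor = (R_P − R_f) / β_P = (10.99% − 3.66%) / 1.2342 = 7.33% / 1.2342 = 5.94%

5.94%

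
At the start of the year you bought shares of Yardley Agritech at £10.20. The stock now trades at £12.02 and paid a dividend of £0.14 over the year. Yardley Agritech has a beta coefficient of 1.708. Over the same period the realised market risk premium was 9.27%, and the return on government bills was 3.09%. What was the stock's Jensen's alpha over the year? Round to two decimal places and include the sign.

Realised HPR = (P1 + D1 − P0) / P0 = (12.02 + 0.14 − 10.20) / 10.20 = 1.96 / 10.20 = 19.2157%
CAPM required = R_f + β·MRP = 3.09% + 1.708 × 9.27% = 18.92316%
α = realised − required = 19.2157% − 18.92316% = +0.29%

+0.29%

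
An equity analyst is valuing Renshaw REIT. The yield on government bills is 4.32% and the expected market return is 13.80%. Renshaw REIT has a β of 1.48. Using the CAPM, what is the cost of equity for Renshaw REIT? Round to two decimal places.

Market risk premium = E(R_m) − R_f = 13.80% − 4.32% = 9.48%
E(R) = R_f + β × MRP = 4.32% + 1.48 × 9.48% = 18.35%

18.35%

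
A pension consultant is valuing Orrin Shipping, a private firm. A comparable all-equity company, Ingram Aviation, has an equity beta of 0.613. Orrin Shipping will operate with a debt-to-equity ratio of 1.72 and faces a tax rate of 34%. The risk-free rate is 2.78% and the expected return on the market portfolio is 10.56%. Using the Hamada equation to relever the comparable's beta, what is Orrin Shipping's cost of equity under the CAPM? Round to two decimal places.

12.96%

β_L = β_U × [1 + (1 − t)(D/E)] = 0.613 × [1 + (1 − 0.34) × 1.72]
    = 0.613 × [1 + 0.66 × 1.72] = 0.613 × 2.1352 = 1.3089
MRP = 10.56% − 2.78% = 7.78%
E(R) = R_f + β_L × MRP = 2.78% + 1.3089 × 7.78% = 12.96%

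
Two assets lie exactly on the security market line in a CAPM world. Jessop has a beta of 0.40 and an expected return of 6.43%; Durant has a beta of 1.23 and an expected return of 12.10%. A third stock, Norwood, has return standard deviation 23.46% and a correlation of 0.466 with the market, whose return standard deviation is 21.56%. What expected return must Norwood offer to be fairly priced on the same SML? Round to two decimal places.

7.16%

MRP = (12.10% − 6.43%) / (1.23 − 0.40) = 6.8313%
R_f = 6.43% − 0.40 × 6.8313% = 3.6975%
β_Norwood = ρ·σ_i/σ_m = 0.466 × 23.46 / 21.56 = 0.5071
E(R_Norwood) = R_f + β × MRP = 3.6975% + 0.5071 × 6.8313% = 7.16%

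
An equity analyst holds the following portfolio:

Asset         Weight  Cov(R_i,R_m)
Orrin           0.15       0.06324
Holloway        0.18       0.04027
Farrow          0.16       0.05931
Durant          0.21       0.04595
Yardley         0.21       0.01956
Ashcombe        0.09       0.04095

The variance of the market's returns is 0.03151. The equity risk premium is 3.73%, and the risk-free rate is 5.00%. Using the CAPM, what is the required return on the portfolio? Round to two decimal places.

β_Orrin = 0.06324 / 0.03151 = 2.0070
β_Holloway = 0.04027 / 0.03151 = 1.2780
β_Farrow = 0.05931 / 0.03151 = 1.8823
β_Durant = 0.04595 / 0.03151 = 1.4583
β_Yardley = 0.01956 / 0.03151 = 0.6208
β_Ashcombe = 0.04095 / 0.03151 = 1.2996
β_P = Σ w_i β_i = 0.15×2.0070 + 0.18×1.2780 + 0.16×1.8823 + 0.21×1.4583 + 0.21×0.6208 + 0.09×1.2996 = 1.3858
E(R_P) = R_f + β_P × MRP = 5.00% + 1.3858 × 3.73% = 10.17%

10.17%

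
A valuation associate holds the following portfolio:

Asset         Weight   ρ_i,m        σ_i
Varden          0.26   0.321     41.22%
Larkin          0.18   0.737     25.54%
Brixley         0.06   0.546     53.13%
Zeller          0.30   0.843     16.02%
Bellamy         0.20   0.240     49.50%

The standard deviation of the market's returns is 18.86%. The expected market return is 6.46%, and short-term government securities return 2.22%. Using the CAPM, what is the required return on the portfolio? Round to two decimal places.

β_Varden = 0.321 × 41.22% / 18.86% = 0.7016
β_Larkin = 0.737 × 25.54% / 18.86% = 0.9980
β_Brixley = 0.546 × 53.13% / 18.86% = 1.5381
β_Zeller = 0.843 × 16.02% / 18.86% = 0.7161
β_Bellamy = 0.240 × 49.50% / 18.86% = 0.6299
β_P = Σ w_i β_i = 0.26×0.7016 + 0.18×0.9980 + 0.06×1.5381 + 0.30×0.7161 + 0.20×0.6299 = 0.7952
MRP = 6.46% − 2.22% = 4.24%
E(R_P) = R_f + β_P × MRP = 2.22% + 0.7952 × 4.24% = 5.59%

5.59%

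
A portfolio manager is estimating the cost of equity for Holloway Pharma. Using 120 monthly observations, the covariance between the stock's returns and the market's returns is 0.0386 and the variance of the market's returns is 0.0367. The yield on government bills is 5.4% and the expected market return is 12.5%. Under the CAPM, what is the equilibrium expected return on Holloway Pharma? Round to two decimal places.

12.87%

β = Cov(R_i, R_m) / Var(R_m) = 0.0386 / 0.0367 = 1.0518
MRP = 12.5% − 5.4% = 7.10%
E(R) = R_f + β × MRP = 5.4% + 1.0518 × 7.1% = 12.87%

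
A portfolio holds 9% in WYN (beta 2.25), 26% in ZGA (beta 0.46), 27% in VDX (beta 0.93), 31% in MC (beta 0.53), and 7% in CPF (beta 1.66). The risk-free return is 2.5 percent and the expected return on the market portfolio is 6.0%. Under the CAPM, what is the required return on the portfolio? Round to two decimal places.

5.49%

β_P = Σ w_i β_i = 0.09×2.25 + 0.26×0.46 + 0.27×0.93 + 0.31×0.53 + 0.07×1.66 = 0.8537
MRP = 6.0% − 2.5% = 3.50%
E(R_P) = R_f + β_P × MRP = 2.5% + 0.8537 × 3.5% = 5.49%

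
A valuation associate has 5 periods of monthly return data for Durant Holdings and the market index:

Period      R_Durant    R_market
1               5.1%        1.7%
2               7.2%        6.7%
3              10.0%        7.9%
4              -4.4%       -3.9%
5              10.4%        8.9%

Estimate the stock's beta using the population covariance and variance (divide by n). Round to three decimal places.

Mean R_i = (5.1 + 7.2 + 10.0 − 4.4 + 10.4) / 5 = 5.6600%
Mean R_m = (1.7 + 6.7 + 7.9 − 3.9 + 8.9) / 5 = 4.2600%
Σ(R_i − R̄_i)(R_m − R̄_m) = 125.0720  ⇒  Cov = 125.0720 / 5 = 25.0144
Σ(R_m − R̄_m)² = 113.8720  ⇒  Var(R_m) = 113.8720 / 5 = 22.7744
β = Cov / Var(R_m) = 25.0144 / 22.7744 = 1.0984

1.098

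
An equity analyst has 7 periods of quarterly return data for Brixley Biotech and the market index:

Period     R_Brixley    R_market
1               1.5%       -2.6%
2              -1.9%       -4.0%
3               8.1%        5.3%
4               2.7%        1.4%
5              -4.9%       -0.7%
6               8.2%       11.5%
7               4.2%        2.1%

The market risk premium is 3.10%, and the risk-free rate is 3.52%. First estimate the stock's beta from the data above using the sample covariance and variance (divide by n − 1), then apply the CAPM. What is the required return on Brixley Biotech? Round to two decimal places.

Mean R_i = (1.5 − 1.9 + 8.1 + 2.7 − 4.9 + 8.2 + 4.2) / 7 = 2.5571%
Mean R_m = (-2.6 − 4.0 + 5.3 + 1.4 − 0.7 + 11.5 + 2.1) / 7 = 1.8571%
Σ(R_i − R̄_i)(R_m − R̄_m) = 123.7171  ⇒  Cov = 123.7171 / 6 = 20.6195
Σ(R_m − R̄_m)² = 165.8171  ⇒  Var(R_m) = 165.8171 / 6 = 27.6362
β = Cov / Var(R_m) = 20.6195 / 27.6362 = 0.7461
E(R) = R_f + β × MRP = 3.52% + 0.7461 × 3.10% = 5.83%

5.83%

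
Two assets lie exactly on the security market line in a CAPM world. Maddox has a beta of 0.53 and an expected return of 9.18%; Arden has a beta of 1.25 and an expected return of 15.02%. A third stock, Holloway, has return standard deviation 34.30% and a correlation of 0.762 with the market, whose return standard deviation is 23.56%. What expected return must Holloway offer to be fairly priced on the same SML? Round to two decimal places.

MRP = (15.02% − 9.18%) / (1.25 − 0.53) = 8.1111%
R_f = 9.18% − 0.53 × 8.1111% = 4.8811%
β_Holloway = ρ·σ_i/σ_m = 0.762 × 34.30 / 23.56 = 1.1094
E(R_Holloway) = R_f + β × MRP = 4.8811% + 1.1094 × 8.1111% = 13.88%

13.88%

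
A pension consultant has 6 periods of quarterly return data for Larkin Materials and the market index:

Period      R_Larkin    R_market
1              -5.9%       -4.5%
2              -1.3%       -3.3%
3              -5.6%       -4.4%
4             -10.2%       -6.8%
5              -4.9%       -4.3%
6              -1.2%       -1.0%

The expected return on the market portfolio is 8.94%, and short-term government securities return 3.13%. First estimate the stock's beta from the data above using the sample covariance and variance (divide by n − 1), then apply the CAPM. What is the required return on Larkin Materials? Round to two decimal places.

12.67%

Mean R_i = (-5.9 − 1.3 − 5.6 − 10.2 − 4.9 − 1.2) / 6 = -4.8500%
Mean R_m = (-4.5 − 3.3 − 4.4 − 6.8 − 4.3 − 1.0) / 6 = -4.0500%
Σ(R_i − R̄_i)(R_m − R̄_m) = 29.2550  ⇒  Cov = 29.2550 / 5 = 5.8510
Σ(R_m − R̄_m)² = 17.8150  ⇒  Var(R_m) = 17.8150 / 5 = 3.5630
β = Cov / Var(R_m) = 5.8510 / 3.5630 = 1.6422
MRP = 8.94% − 3.13% = 5.81%
E(R) = R_f + β × MRP = 3.13% + 1.6422 × 5.81% = 12.67%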